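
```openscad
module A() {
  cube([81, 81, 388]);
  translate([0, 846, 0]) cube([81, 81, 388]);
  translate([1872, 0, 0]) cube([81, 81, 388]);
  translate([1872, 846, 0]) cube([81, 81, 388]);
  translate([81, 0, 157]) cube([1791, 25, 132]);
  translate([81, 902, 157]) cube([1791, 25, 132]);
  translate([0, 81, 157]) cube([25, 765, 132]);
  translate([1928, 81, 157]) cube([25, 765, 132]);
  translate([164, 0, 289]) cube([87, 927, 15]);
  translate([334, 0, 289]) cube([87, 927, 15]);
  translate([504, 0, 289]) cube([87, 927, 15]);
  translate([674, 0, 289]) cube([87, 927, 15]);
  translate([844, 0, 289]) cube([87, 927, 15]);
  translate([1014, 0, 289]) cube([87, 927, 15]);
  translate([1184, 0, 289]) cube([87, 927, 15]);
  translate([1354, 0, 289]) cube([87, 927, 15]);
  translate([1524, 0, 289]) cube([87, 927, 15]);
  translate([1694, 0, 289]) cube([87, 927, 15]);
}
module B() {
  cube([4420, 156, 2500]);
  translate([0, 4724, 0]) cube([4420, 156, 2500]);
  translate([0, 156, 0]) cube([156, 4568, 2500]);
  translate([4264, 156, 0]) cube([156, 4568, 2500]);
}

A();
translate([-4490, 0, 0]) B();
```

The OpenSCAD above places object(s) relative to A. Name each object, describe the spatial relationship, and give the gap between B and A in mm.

The house frame's nearest face is 70 mm from the bed frame's −x face.

A is a bed frame. B is a house frame. The house frame is on the floor beside the bed frame on its −x side. The gap between the house frame and the bed frame is 70 mm.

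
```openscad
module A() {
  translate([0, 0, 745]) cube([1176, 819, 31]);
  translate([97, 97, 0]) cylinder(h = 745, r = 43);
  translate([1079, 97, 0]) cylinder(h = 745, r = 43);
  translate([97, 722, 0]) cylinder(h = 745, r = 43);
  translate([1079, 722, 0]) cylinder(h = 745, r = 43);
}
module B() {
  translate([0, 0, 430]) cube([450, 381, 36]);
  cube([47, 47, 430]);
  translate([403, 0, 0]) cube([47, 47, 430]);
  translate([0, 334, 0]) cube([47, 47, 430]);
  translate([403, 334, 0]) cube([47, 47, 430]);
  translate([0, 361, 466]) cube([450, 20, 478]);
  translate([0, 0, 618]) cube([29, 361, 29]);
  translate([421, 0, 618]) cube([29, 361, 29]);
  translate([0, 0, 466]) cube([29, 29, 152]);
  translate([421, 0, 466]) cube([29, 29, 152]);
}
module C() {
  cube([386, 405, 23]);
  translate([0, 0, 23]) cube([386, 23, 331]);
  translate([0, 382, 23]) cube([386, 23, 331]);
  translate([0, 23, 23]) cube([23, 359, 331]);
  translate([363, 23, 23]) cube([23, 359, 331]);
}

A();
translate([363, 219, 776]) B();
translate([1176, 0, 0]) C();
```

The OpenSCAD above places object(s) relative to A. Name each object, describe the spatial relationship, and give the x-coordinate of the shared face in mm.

A is a table. B is a chair. C is an open box. The chair is on top of the table, centred. The open box is against the table's +x side, with their −y faces flush. The x-coordinate of the shared face is 1176 mm.

The table's +x face and the open box's −x face are both at x = 1176 mm.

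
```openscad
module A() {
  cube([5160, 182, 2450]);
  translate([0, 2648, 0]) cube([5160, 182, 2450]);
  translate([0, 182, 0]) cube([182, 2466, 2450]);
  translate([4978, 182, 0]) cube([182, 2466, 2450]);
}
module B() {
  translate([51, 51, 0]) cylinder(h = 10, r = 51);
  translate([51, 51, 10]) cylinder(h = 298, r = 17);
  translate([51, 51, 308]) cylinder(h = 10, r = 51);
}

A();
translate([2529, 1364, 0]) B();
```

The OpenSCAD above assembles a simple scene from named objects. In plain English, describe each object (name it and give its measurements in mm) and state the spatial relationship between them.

A is the wall frame of a small rectangular building: four walls, each 2450 mm tall and 182 mm thick, enclosing a footprint 5160 mm (x) by 2830 mm (y) outside-to-outside, with no floor or roof. The front and back walls (the −y and +y sides) span the full width; the two side walls fit between them.

B is a spool: two coaxial disc flanges of radius 51 mm and thickness 10 mm, joined by a core cylinder of radius 17 mm and height 298 mm. The lower flange rests on z = 0 and the three cylinders share a vertical axis.

The spool sits inside the house frame, centred.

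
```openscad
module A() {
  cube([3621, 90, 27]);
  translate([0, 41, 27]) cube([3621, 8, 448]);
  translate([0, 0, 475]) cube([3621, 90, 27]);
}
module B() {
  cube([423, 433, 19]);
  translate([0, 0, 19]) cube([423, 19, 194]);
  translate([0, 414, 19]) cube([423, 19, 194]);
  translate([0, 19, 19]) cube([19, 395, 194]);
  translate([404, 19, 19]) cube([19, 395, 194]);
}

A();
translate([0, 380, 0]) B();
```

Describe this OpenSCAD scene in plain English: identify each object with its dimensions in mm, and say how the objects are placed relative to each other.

A is an I-beam lying along x, 3621 mm long. Overall section height 502 mm. Two flanges 90 mm wide (y) and 27 mm thick, one on the floor and one at the top; a web 8 mm thick runs between them, centred on the flange width.

B is an open storage box with external size 423×433×213 mm and wall thickness 19 mm (the base is also 19 mm thick). The base covers the whole footprint; the four walls stand on the base, with the y-facing walls full-width and the x-facing walls fitting between their inner faces.

The open box is on the floor beside the I-beam on its +y side.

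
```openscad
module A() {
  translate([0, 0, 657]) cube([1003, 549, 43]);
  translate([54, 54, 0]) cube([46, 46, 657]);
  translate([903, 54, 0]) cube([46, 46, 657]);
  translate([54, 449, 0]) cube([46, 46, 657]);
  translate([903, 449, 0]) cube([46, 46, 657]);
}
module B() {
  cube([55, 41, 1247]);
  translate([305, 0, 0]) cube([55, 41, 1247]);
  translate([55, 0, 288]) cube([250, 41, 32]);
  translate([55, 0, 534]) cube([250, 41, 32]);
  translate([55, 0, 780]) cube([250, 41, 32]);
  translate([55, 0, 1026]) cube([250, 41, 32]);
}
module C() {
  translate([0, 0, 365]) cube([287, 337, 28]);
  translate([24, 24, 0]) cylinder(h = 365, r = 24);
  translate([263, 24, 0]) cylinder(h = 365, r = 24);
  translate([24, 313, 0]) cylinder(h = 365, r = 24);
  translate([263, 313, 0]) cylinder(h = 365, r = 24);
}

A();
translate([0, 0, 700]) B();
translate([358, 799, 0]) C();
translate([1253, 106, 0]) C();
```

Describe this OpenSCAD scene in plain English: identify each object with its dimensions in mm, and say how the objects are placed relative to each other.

A is a table with a 1003×549 mm rectangular top, 43 mm thick, top surface at z = 700 mm, supported by four 46×46 mm square legs, each inset 54 mm from the nearest pair of top edges, running from the floor.

B is a straight ladder. Two 55×41 mm vertical rails, 1247 mm tall, stand 360 mm apart (outside-to-outside) with their front faces coplanar on the −y side. 4 rungs, each 41 mm deep and 32 mm tall, span between the inner faces of the rails, front faces flush with the rails. The lowest rung's underside is at z = 288 mm and rungs are spaced 246 mm apart (underside to underside).

C is a four-legged stool. The seat is a 287×337×28 mm slab whose top surface is at z = 393 mm; four round legs, each 48 mm in diameter, run from the floor (z = 0) to the underside of the seat, each leg's axis is inset half a diameter from the nearest pair of seat edges (so the leg's bounding box is flush with the corner).

The ladder is on top of the table. Two stools sit around the table at the +y, +x sides.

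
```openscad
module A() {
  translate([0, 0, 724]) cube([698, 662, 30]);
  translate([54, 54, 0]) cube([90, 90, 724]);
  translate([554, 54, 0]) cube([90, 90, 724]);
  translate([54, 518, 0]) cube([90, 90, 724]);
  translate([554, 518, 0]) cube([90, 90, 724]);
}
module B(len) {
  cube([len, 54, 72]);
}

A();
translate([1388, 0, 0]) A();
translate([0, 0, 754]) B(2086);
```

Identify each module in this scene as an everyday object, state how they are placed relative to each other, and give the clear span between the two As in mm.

A is a table. B is a beam. A beam spans the tops of two tables. The clear span between the two tables is 690 mm.

Second table starts at x = 1388; first ends at x = 698; clear span = 1388 − 698 = 690 mm.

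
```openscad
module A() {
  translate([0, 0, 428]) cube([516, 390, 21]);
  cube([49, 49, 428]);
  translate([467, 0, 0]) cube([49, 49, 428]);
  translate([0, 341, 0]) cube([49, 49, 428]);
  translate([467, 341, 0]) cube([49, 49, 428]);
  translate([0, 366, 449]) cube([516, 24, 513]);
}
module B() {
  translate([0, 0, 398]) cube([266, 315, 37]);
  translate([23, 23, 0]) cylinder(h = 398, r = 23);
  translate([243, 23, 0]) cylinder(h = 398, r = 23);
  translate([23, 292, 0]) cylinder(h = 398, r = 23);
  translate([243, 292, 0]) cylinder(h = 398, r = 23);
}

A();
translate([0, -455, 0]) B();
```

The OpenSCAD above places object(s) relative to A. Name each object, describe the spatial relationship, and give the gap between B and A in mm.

A is a chair. B is a stool. The stool is on the floor beside the chair on its −y side. The gap between the stool and the chair is 140 mm.

The stool's nearest face is 140 mm from the chair's −y face.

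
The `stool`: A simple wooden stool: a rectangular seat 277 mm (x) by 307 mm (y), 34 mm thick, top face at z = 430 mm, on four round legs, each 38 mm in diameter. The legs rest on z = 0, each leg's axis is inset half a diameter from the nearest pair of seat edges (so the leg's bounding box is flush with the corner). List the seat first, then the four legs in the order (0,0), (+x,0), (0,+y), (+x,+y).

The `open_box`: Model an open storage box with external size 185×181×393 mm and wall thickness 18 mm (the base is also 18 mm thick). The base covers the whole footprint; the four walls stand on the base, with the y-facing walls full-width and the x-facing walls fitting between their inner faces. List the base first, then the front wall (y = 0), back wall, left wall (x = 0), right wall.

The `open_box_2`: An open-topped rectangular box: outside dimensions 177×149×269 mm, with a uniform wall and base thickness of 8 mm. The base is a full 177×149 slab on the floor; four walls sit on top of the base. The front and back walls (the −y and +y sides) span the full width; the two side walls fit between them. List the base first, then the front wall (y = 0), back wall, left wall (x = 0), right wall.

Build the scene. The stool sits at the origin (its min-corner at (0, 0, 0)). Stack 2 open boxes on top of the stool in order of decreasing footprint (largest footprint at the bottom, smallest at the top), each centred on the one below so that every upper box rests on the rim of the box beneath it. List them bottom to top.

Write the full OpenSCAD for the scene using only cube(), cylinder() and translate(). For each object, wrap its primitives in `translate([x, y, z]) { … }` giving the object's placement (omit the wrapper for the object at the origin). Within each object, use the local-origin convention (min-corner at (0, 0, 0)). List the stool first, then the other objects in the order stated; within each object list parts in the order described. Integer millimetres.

translate([0, 0, 396]) cube([277, 307, 34]);
translate([19, 19, 0]) cylinder(h = 396, r = 19);
translate([258, 19, 0]) cylinder(h = 396, r = 19);
translate([19, 288, 0]) cylinder(h = 396, r = 19);
translate([258, 288, 0]) cylinder(h = 396, r = 19);
translate([46, 63, 430]) {
  cube([185, 181, 18]);
  translate([0, 0, 18]) cube([185, 18, 375]);
  translate([0, 163, 18]) cube([185, 18, 375]);
  translate([0, 18, 18]) cube([18, 145, 375]);
  translate([167, 18, 18]) cube([18, 145, 375]);
}
translate([50, 79, 823]) {
  cube([177, 149, 8]);
  translate([0, 0, 8]) cube([177, 8, 261]);
  translate([0, 141, 8]) cube([177, 8, 261]);
  translate([0, 8, 8]) cube([8, 133, 261]);
  translate([169, 8, 8]) cube([8, 133, 261]);
}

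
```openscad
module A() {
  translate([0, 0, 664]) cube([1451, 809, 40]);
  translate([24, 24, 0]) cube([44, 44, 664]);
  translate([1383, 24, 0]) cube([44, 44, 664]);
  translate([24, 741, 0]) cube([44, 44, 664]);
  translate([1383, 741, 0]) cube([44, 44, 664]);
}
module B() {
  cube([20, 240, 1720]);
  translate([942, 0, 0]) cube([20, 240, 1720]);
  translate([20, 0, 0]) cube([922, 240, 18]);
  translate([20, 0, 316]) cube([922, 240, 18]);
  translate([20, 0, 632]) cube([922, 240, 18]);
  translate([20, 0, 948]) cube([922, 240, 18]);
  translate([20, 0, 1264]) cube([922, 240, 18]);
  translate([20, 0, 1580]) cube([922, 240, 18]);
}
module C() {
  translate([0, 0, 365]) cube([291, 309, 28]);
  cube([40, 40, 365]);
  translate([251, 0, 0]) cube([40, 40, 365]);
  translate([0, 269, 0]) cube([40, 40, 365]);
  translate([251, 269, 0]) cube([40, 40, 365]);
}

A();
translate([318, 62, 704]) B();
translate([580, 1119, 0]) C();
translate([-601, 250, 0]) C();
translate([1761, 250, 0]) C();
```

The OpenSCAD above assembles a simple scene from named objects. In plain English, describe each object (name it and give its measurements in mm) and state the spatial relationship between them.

A is a table with a 1451×809 mm rectangular top, 40 mm thick, top surface at z = 704 mm, supported by four 44×44 mm square legs, each inset 24 mm from the nearest pair of top edges, running from the floor.

B is a bookshelf 962 mm wide overall, 240 mm deep and 1720 mm tall. The two sides are 20 mm thick vertical panels. 6 horizontal shelves of 18 mm thickness span between the inner faces of the sides; the lowest shelf sits on the floor and shelves are stacked with a clear vertical gap of 298 mm between each pair.

C is a four-legged stool. The seat is a 291×309×28 mm slab whose top surface is at z = 393 mm; four square legs, each 40×40 mm in cross-section, run from the floor (z = 0) to the underside of the seat, each flush with a corner of the seat.

The bookshelf is on top of the table. Three stools sit around the table at the +y, −x, +x sides.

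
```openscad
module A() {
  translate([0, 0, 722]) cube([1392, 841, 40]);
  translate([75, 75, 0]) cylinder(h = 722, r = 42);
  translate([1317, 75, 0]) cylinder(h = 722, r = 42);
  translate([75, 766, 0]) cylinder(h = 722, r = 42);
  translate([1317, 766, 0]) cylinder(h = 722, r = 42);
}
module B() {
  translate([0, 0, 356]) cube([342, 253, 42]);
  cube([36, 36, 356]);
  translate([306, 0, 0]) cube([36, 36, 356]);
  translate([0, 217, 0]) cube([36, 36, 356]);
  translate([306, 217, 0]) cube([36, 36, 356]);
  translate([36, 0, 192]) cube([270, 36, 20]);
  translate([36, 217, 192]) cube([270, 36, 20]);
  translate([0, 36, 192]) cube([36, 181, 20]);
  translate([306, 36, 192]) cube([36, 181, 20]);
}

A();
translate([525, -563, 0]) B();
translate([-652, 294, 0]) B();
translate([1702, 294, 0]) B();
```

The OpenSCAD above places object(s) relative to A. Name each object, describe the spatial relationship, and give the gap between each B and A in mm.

Each stool's nearest face is 310 mm from the table's bounding box.

A is a table. B is a stool. Three stools sit around the table at the −y, −x, +x sides. The gap between each stool and the table is 310 mm.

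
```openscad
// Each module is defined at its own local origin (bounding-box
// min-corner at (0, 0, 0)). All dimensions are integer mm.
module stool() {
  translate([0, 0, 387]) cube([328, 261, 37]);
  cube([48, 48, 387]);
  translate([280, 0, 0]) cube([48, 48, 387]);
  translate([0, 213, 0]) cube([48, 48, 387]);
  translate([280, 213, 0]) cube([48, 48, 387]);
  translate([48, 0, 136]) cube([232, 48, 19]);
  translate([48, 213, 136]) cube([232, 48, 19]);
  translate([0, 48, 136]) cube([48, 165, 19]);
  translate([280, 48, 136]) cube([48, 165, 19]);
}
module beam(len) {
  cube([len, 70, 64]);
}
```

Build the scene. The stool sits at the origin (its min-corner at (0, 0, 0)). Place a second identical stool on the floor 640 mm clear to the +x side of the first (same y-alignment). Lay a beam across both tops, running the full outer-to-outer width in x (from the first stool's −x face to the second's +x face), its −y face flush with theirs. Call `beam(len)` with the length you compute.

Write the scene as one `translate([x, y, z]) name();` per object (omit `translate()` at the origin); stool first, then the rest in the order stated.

stool();
translate([968, 0, 0]) stool();
translate([0, 0, 424]) beam(1296);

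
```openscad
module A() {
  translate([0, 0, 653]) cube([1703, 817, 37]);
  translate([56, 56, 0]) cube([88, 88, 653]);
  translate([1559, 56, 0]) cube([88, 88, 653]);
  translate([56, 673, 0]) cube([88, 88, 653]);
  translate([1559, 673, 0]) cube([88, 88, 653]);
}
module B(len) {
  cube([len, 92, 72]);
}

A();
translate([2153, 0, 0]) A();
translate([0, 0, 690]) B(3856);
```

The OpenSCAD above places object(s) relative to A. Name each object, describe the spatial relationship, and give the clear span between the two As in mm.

A is a table. B is a beam. A beam spans the tops of two tables. The clear span between the two tables is 450 mm.

Second table starts at x = 2153; first ends at x = 1703; clear span = 2153 − 1703 = 450 mm.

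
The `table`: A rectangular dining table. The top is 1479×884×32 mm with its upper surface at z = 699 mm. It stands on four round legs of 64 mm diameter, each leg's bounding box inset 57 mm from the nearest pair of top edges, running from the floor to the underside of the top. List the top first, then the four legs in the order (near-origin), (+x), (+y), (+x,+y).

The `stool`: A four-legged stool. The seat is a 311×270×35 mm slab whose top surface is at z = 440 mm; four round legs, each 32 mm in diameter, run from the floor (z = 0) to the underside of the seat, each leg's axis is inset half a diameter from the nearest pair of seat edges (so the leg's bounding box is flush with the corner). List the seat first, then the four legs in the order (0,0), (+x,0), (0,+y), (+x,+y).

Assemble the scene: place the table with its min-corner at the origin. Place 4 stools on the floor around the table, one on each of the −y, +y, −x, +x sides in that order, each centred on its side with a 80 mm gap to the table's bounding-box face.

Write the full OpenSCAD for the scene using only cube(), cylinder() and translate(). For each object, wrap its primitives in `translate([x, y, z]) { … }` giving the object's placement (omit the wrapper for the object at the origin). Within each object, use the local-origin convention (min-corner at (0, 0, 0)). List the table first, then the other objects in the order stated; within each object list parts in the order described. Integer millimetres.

translate([0, 0, 667]) cube([1479, 884, 32]);
translate([89, 89, 0]) cylinder(h = 667, r = 32);
translate([1390, 89, 0]) cylinder(h = 667, r = 32);
translate([89, 795, 0]) cylinder(h = 667, r = 32);
translate([1390, 795, 0]) cylinder(h = 667, r = 32);
translate([584, -350, 0]) {
  translate([0, 0, 405]) cube([311, 270, 35]);
  translate([16, 16, 0]) cylinder(h = 405, r = 16);
  translate([295, 16, 0]) cylinder(h = 405, r = 16);
  translate([16, 254, 0]) cylinder(h = 405, r = 16);
  translate([295, 254, 0]) cylinder(h = 405, r = 16);
}
translate([584, 964, 0]) {
  translate([0, 0, 405]) cube([311, 270, 35]);
  translate([16, 16, 0]) cylinder(h = 405, r = 16);
  translate([295, 16, 0]) cylinder(h = 405, r = 16);
  translate([16, 254, 0]) cylinder(h = 405, r = 16);
  translate([295, 254, 0]) cylinder(h = 405, r = 16);
}
translate([-391, 307, 0]) {
  translate([0, 0, 405]) cube([311, 270, 35]);
  translate([16, 16, 0]) cylinder(h = 405, r = 16);
  translate([295, 16, 0]) cylinder(h = 405, r = 16);
  translate([16, 254, 0]) cylinder(h = 405, r = 16);
  translate([295, 254, 0]) cylinder(h = 405, r = 16);
}
translate([1559, 307, 0]) {
  translate([0, 0, 405]) cube([311, 270, 35]);
  translate([16, 16, 0]) cylinder(h = 405, r = 16);
  translate([295, 16, 0]) cylinder(h = 405, r = 16);
  translate([16, 254, 0]) cylinder(h = 405, r = 16);
  translate([295, 254, 0]) cylinder(h = 405, r = 16);
}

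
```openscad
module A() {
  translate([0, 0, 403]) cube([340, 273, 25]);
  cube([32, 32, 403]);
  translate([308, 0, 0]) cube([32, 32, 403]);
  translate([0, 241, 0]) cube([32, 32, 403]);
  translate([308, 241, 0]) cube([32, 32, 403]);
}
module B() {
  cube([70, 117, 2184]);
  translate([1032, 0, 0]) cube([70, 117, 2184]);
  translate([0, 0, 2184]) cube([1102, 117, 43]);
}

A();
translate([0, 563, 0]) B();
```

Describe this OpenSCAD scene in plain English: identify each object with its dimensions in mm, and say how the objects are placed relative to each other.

A is a simple wooden stool: a rectangular seat 340 mm (x) by 273 mm (y), 25 mm thick, top face at z = 428 mm, on four square legs, each 32×32 mm in cross-section. The legs rest on z = 0, each flush with a corner of the seat.

B is a rectangular door frame: two vertical jambs of 70×117 mm section, 2184 mm tall, with a clear opening 962 mm wide between their inner faces. A header 43 mm tall and 117 mm deep lies on top of the jambs and spans the full outside width.

The door frame is on the floor beside the stool on its +y side.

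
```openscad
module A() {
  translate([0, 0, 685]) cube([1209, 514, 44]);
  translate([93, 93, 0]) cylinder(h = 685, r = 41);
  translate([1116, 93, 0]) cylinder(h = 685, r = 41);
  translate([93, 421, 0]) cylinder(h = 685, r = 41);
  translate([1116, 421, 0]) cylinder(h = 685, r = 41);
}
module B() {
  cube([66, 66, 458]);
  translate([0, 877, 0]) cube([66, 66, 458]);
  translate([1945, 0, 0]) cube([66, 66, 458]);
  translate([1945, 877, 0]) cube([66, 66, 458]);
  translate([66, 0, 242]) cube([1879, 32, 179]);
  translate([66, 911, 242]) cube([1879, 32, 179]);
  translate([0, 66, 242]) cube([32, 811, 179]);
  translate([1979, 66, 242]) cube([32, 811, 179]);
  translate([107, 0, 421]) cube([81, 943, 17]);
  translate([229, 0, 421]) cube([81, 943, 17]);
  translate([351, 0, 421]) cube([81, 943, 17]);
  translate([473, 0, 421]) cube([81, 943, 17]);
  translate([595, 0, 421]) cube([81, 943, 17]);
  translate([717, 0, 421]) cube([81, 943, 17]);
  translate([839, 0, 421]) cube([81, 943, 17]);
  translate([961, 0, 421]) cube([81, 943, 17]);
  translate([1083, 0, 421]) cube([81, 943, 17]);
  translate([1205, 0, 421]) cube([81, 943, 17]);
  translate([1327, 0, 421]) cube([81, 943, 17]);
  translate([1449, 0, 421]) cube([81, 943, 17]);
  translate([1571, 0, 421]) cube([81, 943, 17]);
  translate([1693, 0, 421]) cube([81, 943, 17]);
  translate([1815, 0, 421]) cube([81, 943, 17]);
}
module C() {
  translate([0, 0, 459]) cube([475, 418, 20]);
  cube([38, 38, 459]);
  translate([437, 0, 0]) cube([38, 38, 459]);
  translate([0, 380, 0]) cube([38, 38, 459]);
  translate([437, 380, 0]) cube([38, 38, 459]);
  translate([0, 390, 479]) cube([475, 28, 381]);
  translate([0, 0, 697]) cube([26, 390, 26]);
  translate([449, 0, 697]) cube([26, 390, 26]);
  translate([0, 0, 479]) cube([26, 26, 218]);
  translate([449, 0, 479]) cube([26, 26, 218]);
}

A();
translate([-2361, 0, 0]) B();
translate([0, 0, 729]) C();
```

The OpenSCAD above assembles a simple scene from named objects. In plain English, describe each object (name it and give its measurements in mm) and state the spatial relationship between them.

A is a table with a 1209×514 mm rectangular top, 44 mm thick, top surface at z = 729 mm, supported by four round legs of 82 mm diameter, each leg's bounding box inset 52 mm from the nearest pair of top edges, running from the floor.

B is a bed frame 2011 mm long (x) by 943 mm wide (y). Four 66×66 mm corner posts, 458 mm tall, at the corners of the footprint. Four rails of 32 mm thickness and 179 mm height run between adjacent posts with their undersides at z = 242 mm, their outer faces flush with the outside of the frame (the two x-running rails run between the posts' inner faces; the two y-running rails run between the posts' inner faces). 15 slats, each 81 mm wide (x) and 17 mm thick, lie across the top of the two x-running rails, running the full 943 mm width of the frame in y; the slats are evenly spaced along x between the inner faces of the end posts with equal gaps (rounded down to the nearest mm) at the −x end and between each pair — any rounding remainder accumulates at the +x end.

C is a chair. The seat is a 475×418×20 mm slab with its top at z = 479 mm, on four 38×38 mm corner legs (flush with the seat edges, standing on z = 0). A flat backrest 28 mm thick, 381 mm tall, spans the full seat width and rises from the seat top along its +y edge, rear face flush with the rear of the seat. Two armrests of 26×26 mm section run along each side from the seat's front edge to the front of the backrest, top faces 244 mm above the seat top and outer faces flush with the seat's x-edges; a 26×26 mm post under the front of each armrest stands on the seat at the front corner.

The bed frame is on the floor beside the table on its −x side. The chair is on top of the table.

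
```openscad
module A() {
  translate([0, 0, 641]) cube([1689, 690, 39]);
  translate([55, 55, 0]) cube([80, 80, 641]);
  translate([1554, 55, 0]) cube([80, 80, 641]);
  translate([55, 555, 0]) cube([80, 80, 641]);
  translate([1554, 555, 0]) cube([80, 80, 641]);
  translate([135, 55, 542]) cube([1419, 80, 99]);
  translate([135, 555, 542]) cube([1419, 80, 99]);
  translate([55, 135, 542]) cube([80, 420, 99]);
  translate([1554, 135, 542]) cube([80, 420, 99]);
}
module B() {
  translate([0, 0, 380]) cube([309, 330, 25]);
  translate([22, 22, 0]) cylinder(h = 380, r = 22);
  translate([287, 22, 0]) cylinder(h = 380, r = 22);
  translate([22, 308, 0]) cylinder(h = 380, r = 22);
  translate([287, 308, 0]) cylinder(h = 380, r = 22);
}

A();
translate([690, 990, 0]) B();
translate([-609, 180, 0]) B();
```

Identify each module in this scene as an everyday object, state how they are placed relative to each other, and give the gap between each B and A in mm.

Each stool's nearest face is 300 mm from the table's bounding box.

A is a table. B is a stool. Two stools sit around the table at the +y, −x sides. The gap between each stool and the table is 300 mm.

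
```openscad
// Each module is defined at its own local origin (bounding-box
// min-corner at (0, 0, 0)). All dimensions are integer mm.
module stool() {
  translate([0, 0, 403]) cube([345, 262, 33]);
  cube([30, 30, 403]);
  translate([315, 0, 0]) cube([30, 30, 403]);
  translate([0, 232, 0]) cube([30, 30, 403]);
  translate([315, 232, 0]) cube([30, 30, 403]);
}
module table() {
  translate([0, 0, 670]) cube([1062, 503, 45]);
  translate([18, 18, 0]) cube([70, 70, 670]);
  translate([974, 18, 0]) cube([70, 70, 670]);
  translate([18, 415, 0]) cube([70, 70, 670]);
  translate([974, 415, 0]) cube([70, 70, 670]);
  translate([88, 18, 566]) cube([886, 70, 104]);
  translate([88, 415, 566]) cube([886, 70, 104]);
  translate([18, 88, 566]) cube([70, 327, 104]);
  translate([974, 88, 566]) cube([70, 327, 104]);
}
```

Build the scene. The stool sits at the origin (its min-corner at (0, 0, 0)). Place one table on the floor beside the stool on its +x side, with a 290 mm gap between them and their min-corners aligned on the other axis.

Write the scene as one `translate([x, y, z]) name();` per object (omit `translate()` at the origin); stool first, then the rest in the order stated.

stool();
translate([635, 0, 0]) table();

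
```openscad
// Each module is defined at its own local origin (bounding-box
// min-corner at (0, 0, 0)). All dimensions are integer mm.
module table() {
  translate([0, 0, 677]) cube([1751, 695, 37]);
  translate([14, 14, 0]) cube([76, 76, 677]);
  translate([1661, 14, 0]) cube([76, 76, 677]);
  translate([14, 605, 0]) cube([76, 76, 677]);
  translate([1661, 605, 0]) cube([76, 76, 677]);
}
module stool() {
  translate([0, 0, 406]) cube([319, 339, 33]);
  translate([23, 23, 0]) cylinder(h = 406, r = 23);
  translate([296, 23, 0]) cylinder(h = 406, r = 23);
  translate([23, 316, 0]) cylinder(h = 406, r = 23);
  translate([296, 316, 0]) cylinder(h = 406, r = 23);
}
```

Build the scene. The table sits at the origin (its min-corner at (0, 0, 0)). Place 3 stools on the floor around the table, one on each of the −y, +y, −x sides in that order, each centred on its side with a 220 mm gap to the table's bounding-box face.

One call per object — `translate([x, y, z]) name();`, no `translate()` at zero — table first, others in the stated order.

table();
translate([716, -559, 0]) stool();
translate([716, 915, 0]) stool();
translate([-539, 178, 0]) stool();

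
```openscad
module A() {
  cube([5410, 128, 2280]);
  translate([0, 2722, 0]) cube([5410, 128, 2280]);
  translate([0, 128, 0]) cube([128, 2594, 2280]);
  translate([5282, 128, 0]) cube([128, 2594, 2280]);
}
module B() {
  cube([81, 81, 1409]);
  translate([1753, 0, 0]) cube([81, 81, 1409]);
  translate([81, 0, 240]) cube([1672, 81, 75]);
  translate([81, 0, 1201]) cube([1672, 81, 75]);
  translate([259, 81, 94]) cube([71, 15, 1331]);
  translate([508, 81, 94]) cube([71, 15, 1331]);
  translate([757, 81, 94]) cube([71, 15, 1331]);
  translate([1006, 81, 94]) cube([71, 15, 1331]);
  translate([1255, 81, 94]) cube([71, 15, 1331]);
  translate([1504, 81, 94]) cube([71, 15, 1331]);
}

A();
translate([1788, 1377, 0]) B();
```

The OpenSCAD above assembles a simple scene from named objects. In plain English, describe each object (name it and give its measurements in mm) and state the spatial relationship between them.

A is the wall frame of a small rectangular building: four walls, each 2280 mm tall and 128 mm thick, enclosing a footprint 5410 mm (x) by 2850 mm (y) outside-to-outside, with no floor or roof. The front and back walls (the −y and +y sides) span the full width; the two side walls fit between them.

B is a fence section. Two 81×81 mm posts, 1409 mm tall, stand on the floor with a clear span of 1672 mm between their inner faces. Two horizontal rails of 81×75 mm section span the gap between the posts with their undersides at z = 240 mm and z = 1201 mm, flush with the posts' −y face. 6 pickets, each 71 mm wide, 15 mm thick and 1331 mm tall, are fixed to the +y face of the rails with their bottoms at z = 94 mm, evenly spaced across the span with equal gaps (rounded down to the nearest mm) at the −x end and between each pair — any rounding remainder accumulates at the +x end.

The fence section sits inside the house frame, centred.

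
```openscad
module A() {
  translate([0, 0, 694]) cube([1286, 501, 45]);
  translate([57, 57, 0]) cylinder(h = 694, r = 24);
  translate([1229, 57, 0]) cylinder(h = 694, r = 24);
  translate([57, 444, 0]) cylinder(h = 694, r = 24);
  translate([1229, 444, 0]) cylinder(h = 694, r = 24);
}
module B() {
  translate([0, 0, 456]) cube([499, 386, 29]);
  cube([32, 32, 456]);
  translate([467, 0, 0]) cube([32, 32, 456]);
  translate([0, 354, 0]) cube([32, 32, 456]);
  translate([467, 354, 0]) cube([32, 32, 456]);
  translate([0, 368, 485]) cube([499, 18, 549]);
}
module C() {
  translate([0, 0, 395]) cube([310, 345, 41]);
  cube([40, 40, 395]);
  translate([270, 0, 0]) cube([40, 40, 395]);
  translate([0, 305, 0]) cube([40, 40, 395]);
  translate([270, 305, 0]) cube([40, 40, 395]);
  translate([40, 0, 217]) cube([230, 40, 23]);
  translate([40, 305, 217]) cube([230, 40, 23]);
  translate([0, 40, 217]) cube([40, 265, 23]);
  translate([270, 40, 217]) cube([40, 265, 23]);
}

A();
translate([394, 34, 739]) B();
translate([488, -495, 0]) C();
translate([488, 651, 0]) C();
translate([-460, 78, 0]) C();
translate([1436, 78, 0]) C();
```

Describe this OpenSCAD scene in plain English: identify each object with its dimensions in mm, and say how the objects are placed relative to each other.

A is a table: top 1286 mm (x) × 501 mm (y), 45 mm thick, upper face at z = 739 mm, on four round legs of 48 mm diameter, each leg's bounding box inset 33 mm from the nearest pair of top edges, running from z = 0 to the bottom of the top.

B is a chair. The seat is a 499×386×29 mm slab with its top at z = 485 mm, on four 32×32 mm corner legs (flush with the seat edges, standing on z = 0). A flat backrest 18 mm thick, 549 mm tall, spans the full seat width and rises from the seat top along its +y edge, rear face flush with the rear of the seat.

C is a four-legged stool. The seat is a 310×345×41 mm slab whose top surface is at z = 436 mm; four square legs, each 40×40 mm in cross-section, run from the floor (z = 0) to the underside of the seat, each flush with a corner of the seat. Four stretchers, 40 mm wide and 23 mm tall, connect adjacent legs with their undersides at z = 217 mm, each running between the inner faces of the legs it joins and aligned with the legs' outer faces on the other axis.

The chair is on top of the table. Four stools sit around the table at the −y, +y, −x, +x sides.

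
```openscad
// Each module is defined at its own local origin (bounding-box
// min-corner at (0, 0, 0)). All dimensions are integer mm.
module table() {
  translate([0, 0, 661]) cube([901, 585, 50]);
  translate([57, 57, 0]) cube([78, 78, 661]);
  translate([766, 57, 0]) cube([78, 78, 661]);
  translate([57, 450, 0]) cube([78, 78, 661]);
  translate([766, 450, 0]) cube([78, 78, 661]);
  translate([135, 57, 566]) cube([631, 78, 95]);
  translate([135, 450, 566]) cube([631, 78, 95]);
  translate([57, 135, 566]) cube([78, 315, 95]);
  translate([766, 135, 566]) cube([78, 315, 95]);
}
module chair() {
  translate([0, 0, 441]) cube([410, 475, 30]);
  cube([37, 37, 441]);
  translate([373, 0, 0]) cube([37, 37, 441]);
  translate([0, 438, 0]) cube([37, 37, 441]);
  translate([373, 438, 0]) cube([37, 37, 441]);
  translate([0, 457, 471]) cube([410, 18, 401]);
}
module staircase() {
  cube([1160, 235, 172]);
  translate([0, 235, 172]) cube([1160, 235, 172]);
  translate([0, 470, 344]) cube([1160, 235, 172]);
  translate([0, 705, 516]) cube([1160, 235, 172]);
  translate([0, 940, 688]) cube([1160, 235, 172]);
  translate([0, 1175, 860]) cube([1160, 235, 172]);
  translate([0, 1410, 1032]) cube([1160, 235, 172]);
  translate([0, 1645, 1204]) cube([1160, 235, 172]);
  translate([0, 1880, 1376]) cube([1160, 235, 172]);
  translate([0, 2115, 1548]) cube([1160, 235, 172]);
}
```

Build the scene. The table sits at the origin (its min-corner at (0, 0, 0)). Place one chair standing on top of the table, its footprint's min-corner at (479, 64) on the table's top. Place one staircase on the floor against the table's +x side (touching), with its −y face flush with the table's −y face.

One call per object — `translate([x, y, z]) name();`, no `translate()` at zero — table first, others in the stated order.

table();
translate([479, 64, 711]) chair();
translate([901, 0, 0]) staircase();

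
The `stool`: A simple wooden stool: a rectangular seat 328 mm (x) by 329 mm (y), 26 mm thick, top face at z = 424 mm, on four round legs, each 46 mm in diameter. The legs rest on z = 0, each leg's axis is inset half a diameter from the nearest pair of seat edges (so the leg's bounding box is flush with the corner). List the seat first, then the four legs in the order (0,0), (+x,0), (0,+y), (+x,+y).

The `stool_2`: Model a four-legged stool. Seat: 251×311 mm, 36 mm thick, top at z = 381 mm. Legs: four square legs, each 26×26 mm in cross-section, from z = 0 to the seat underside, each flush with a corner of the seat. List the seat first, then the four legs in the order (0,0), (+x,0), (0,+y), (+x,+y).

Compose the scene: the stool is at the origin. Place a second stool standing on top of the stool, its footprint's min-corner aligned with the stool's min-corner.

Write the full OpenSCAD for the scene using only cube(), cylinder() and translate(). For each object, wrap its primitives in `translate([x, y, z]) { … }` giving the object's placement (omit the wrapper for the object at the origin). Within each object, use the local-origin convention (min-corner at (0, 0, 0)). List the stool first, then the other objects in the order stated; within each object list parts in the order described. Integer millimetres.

translate([0, 0, 398]) cube([328, 329, 26]);
translate([23, 23, 0]) cylinder(h = 398, r = 23);
translate([305, 23, 0]) cylinder(h = 398, r = 23);
translate([23, 306, 0]) cylinder(h = 398, r = 23);
translate([305, 306, 0]) cylinder(h = 398, r = 23);
translate([0, 0, 424]) {
  translate([0, 0, 345]) cube([251, 311, 36]);
  cube([26, 26, 345]);
  translate([225, 0, 0]) cube([26, 26, 345]);
  translate([0, 285, 0]) cube([26, 26, 345]);
  translate([225, 285, 0]) cube([26, 26, 345]);
}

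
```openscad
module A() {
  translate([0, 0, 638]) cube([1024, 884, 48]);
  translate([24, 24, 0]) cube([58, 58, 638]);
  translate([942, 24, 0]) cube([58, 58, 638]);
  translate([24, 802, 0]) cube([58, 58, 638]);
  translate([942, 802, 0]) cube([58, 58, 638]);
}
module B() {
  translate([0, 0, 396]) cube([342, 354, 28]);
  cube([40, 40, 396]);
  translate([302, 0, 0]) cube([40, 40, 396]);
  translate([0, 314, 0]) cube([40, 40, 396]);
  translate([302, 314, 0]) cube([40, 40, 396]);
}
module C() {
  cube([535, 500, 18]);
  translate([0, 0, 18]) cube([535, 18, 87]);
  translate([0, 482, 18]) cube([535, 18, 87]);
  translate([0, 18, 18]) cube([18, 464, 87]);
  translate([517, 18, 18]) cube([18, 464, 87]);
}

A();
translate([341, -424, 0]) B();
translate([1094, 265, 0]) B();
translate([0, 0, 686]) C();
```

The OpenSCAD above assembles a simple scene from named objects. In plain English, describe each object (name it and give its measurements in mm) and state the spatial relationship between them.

A is a rectangular dining table. The top is 1024×884×48 mm with its upper surface at z = 686 mm. It stands on four 58×58 mm square legs, each inset 24 mm from the nearest pair of top edges, running from the floor to the underside of the top.

B is a four-legged stool. The seat is a 342×354×28 mm slab whose top surface is at z = 424 mm; four square legs, each 40×40 mm in cross-section, run from the floor (z = 0) to the underside of the seat, each flush with a corner of the seat.

C is an open storage box with external size 535×500×105 mm and wall thickness 18 mm (the base is also 18 mm thick). The base covers the whole footprint; the four walls stand on the base, with the y-facing walls full-width and the x-facing walls fitting between their inner faces.

Two stools sit around the table at the −y, +x sides. The open box is on top of the table.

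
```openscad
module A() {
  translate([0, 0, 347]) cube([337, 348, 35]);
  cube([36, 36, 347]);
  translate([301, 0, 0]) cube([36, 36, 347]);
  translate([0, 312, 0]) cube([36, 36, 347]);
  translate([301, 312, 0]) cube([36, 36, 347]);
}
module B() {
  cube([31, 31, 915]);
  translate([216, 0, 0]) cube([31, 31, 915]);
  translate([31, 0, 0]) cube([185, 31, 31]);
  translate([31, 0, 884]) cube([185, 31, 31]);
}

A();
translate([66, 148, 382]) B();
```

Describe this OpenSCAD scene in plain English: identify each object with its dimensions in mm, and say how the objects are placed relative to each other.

A is a four-legged stool. The seat is a 337×348×35 mm slab whose top surface is at z = 382 mm; four square legs, each 36×36 mm in cross-section, run from the floor (z = 0) to the underside of the seat, each flush with a corner of the seat.

B is a picture frame with a 185×853 mm rectangular opening (x by z) and a uniform 31 mm border on every side. Frame depth is 31 mm along y. It is built from two vertical stiles running the full outside height and two horizontal rails spanning the gap between the stiles.

The picture frame is on top of the stool.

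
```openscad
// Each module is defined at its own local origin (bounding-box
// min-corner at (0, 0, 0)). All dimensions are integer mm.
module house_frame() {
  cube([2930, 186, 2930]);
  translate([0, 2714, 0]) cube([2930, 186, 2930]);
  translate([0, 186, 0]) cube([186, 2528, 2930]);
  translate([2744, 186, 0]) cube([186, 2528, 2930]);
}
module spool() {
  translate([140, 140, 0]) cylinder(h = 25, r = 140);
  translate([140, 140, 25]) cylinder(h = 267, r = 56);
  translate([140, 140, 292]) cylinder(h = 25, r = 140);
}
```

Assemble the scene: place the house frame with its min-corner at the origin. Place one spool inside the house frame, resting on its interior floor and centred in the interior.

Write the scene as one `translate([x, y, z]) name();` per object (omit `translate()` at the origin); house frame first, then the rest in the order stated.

house_frame();
translate([1325, 1310, 0]) spool();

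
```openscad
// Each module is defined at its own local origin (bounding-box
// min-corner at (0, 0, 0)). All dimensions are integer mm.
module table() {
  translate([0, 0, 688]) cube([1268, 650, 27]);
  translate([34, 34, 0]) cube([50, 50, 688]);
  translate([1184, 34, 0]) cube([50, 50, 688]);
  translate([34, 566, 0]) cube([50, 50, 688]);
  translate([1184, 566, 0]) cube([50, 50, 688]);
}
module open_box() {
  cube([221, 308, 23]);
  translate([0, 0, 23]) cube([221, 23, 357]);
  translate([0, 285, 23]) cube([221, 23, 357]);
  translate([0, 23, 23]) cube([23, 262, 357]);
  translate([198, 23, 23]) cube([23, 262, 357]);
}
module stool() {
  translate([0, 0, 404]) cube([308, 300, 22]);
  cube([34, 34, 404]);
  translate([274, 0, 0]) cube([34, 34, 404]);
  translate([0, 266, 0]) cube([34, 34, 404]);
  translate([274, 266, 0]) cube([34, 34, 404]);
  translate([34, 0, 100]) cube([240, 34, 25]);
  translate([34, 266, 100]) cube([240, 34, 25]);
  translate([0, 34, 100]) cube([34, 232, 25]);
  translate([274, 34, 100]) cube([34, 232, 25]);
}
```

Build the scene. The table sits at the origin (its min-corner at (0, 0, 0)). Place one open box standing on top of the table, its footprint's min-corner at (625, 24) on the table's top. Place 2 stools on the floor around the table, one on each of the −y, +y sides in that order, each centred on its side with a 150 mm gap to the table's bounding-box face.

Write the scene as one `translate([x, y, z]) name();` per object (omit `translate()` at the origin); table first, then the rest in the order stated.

table();
translate([625, 24, 715]) open_box();
translate([480, -450, 0]) stool();
translate([480, 800, 0]) stool();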